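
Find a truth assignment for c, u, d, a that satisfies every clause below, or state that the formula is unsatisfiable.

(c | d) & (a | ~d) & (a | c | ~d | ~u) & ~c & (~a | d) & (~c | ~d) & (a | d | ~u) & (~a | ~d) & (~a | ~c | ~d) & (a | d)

Case c = True:
  Clause (~c) is falsified — contradiction.
Case c = False:
  (c | d) forces d = True.
  (a | ~d) forces a = True.
  Clause (~a | ~d) is falsified — contradiction.
Both cases fail, so the formula is unsatisfiable.

No satisfying assignment exists.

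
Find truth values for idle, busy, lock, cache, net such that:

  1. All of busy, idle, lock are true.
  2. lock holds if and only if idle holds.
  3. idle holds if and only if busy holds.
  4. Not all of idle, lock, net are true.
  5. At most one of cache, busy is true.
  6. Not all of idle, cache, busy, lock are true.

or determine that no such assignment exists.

idle = True; busy = True; lock = True; cache = False; net = False

  (1) {busy, idle, lock}: all 3 true ✓
  (2) lock=T, idle=T — same ✓
  (3) idle=T, busy=T — same ✓
  (4) {idle, lock, net}: 2/3 true — not all ✓
  (5) {cache, busy}: 1 true — at most one ✓
  (6) {idle, cache, busy, lock}: 3/4 true — not all ✓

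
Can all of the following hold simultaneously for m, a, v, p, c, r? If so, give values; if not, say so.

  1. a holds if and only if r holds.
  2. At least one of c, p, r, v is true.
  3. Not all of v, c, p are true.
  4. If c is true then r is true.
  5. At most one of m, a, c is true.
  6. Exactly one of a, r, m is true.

m=T, a=F, v=T, p=T, c=F, r=F

  (1) a=F, r=F — same ✓
  (2) {c, p, r, v}: 2 true — at least one ✓
  (3) {v, c, p}: 2/3 true — not all ✓
  (4) c=F ⇒ r: vacuous ✓
  (5) {m, a, c}: 1 true — at most one ✓
  (6) {a, r, m}: 1 true — exactly one ✓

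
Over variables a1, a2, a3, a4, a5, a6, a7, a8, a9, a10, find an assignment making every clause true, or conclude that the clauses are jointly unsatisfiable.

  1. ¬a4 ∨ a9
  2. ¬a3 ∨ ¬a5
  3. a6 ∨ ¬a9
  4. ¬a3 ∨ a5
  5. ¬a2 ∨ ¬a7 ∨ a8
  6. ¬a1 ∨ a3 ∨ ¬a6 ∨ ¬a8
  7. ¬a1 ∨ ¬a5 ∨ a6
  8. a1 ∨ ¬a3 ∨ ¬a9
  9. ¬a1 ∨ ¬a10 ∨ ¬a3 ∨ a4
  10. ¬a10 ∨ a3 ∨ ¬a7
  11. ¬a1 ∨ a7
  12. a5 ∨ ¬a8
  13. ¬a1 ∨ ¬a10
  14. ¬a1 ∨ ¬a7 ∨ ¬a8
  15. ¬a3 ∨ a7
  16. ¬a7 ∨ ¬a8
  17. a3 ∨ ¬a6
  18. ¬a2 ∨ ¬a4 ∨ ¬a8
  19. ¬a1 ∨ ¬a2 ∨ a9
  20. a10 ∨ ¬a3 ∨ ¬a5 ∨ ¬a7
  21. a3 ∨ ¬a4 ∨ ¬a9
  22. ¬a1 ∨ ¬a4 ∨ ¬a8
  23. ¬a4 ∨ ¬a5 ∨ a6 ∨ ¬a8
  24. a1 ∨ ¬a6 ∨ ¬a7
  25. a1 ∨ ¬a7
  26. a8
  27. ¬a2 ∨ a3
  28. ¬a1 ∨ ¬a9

Unit clause (a8) forces a8 = True.
In (a5 ∨ ¬a8) only a5 is left, so a5 = True.
In (¬a7 ∨ ¬a8) only ¬a7 is left, so a7 = False.
In (¬a3 ∨ ¬a5) only ¬a3 is left, so a3 = False.
In (¬a1 ∨ a7) only ¬a1 is left, so a1 = False.
In (a3 ∨ ¬a6) only ¬a6 is left, so a6 = False.
In (¬a4 ∨ ¬a5 ∨ a6 ∨ ¬a8) only ¬a4 is left, so a4 = False.
In (¬a2 ∨ a3) only ¬a2 is left, so a2 = False.
In (a6 ∨ ¬a9) only ¬a9 is left, so a9 = False.
Set a10 = True.
All clauses satisfied.

a1 = False, a2 = False, a3 = False, a4 = False, a5 = True, a6 = False, a7 = False, a8 = True, a9 = False, a10 = True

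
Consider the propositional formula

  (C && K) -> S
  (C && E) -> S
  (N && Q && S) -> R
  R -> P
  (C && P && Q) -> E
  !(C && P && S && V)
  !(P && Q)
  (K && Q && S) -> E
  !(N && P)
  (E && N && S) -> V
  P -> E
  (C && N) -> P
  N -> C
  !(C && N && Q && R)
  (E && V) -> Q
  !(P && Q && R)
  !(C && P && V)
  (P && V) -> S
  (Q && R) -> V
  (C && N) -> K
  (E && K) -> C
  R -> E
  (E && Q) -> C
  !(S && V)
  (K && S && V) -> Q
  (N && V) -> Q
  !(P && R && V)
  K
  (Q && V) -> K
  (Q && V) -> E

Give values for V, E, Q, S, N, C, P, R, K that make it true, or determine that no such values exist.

Unit clause (K) forces K = True.
Set V = True.
  then (!S || !V) forces S = False.
  then (!P || S || !V) forces P = False.
  then (P || !R) forces R = False.
  then (!C || !K || S) forces C = False.
  then (C || !N) forces N = False.
  then (C || !E || !K) forces E = False.
  then (E || !Q || !V) forces Q = False.
All clauses satisfied.

V=T, E=F, Q=F, S=F, N=F, C=F, P=F, R=F, K=T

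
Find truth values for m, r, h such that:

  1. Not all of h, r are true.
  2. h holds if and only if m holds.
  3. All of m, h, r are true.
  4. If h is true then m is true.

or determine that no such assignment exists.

No satisfying assignment exists.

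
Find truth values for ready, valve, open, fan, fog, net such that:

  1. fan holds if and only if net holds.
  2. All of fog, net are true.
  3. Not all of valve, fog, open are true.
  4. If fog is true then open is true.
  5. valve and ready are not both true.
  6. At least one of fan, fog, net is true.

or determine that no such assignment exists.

ready=T, valve=F, open=T, fan=T, fog=T, net=T

  (1) fan=T, net=T — same ✓
  (2) {fog, net}: all 2 true ✓
  (3) {valve, fog, open}: 2/3 true — not all ✓
  (4) fog=T ⇒ open: T ✓
  (5) valve=F, ready=T — not both ✓
  (6) {fan, fog, net}: 3 true — at least one ✓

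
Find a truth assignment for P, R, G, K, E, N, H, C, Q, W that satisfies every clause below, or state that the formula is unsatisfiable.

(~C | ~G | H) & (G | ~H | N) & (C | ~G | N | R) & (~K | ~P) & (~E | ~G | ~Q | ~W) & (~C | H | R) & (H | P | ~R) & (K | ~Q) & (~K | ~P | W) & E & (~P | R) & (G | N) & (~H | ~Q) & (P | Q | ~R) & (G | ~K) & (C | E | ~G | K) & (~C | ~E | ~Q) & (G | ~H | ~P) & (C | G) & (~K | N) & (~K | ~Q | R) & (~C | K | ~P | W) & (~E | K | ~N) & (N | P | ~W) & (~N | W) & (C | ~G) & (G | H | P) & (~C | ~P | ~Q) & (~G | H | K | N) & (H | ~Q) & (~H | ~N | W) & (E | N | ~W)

Unit clause (E) forces E = True.
Set P = True.
  then (~K | ~P) forces K = False.
  then (K | ~Q) forces Q = False.
  then (~P | R) forces R = True.
  then (~E | K | ~N) forces N = False.
  then (G | N) forces G = True.
  then (C | ~G) forces C = True.
  then (~G | H | K | N) forces H = True.
  then (~C | K | ~P | W) forces W = True.
All clauses satisfied.

P = True; R = True; G = True; K = False; E = True; N = False; H = True; C = True; Q = False; W = True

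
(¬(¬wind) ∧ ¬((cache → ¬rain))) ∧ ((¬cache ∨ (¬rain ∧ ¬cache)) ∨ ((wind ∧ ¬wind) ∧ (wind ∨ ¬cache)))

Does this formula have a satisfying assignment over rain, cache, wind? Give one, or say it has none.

No satisfying assignment exists.

Case cache = True: the formula simplifies to (¬(¬wind) ∧ ¬(¬rain)) ∧ ((wind ∧ ¬wind) ∧ wind).
  wind = True: the conjunct ¬wind is False.
  wind = False: the conjunct ¬(¬wind) becomes ¬(¬False) = False.
Case cache = False: the conjunct ¬((cache → ¬rain)) becomes ¬((False → ¬rain)) = False.
Both cases fail — unsatisfiable.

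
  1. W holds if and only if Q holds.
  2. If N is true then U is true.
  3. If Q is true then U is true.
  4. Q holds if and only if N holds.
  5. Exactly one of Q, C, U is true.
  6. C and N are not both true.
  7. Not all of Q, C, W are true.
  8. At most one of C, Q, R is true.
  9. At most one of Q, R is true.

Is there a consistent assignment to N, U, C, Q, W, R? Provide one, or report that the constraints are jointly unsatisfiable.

N = False, U = True, C = False, Q = False, W = False, R = True

  (1) W=F, Q=F — same ✓
  (2) N=F ⇒ U: vacuous ✓
  (3) Q=F ⇒ U: vacuous ✓
  (4) Q=F, N=F — same ✓
  (5) {Q, C, U}: 1 true — exactly one ✓
  (6) C=F, N=F — not both ✓
  (7) {Q, C, W}: 0/3 true — not all ✓
  (8) {C, Q, R}: 1 true — at most one ✓
  (9) {Q, R}: 1 true — at most one ✓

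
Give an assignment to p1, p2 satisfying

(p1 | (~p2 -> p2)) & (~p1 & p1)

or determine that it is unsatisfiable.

UNSATISFIABLE

Case p1 = True: the conjunct ~p1 is False.
Case p1 = False: the conjunct p1 is False.
Both cases fail — unsatisfiable.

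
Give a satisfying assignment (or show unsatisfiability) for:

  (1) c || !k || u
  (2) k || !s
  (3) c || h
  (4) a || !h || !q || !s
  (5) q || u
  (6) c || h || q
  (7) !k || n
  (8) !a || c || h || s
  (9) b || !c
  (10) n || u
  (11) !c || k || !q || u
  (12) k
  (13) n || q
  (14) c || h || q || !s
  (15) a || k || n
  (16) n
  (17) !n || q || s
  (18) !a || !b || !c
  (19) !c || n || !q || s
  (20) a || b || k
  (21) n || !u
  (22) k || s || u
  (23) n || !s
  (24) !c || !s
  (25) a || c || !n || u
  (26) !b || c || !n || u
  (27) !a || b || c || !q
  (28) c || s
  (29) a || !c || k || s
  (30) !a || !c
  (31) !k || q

c: True, u: False, s: False, a: False, k: True, n: True, b: True, h: False, q: True

Unit clause (k) forces k = True.
Unit clause (n) forces n = True.
In (!k || q) only q is left, so q = True.
Set c = True.
  then (b || !c) forces b = True.
  then (!a || !b || !c) forces a = False.
  then (!c || !s) forces s = False.
Set u = False.
Set h = False.
All clauses satisfied.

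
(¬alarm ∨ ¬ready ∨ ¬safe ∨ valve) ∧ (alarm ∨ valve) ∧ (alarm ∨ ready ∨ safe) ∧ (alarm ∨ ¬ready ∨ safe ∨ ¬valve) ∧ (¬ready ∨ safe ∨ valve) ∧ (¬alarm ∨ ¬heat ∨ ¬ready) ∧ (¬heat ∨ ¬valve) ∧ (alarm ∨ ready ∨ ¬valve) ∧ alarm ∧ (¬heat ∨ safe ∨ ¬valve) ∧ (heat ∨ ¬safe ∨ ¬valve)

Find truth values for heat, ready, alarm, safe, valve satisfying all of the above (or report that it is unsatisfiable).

heat: False; ready: True; alarm: True; safe: False; valve: True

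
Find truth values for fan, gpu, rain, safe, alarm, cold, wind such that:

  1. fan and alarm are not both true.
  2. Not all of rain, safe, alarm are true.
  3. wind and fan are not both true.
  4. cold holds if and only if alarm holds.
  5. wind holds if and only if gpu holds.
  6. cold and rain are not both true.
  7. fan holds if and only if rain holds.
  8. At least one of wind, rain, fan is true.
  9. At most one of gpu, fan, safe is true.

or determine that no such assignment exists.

fan=T, gpu=F, rain=T, safe=F, alarm=F, cold=F, wind=F

  (1) fan=T, alarm=F — not both ✓
  (2) {rain, safe, alarm}: 1/3 true — not all ✓
  (3) wind=F, fan=T — not both ✓
  (4) cold=F, alarm=F — same ✓
  (5) wind=F, gpu=F — same ✓
  (6) cold=F, rain=T — not both ✓
  (7) fan=T, rain=T — same ✓
  (8) {wind, rain, fan}: 2 true — at least one ✓
  (9) {gpu, fan, safe}: 1 true — at most one ✓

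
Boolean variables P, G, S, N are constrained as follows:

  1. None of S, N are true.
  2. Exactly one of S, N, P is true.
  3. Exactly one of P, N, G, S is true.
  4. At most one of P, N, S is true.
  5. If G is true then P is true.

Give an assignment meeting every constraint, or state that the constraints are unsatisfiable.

P=T, G=F, S=F, N=F

  (1) {S, N}: 0 true — none ✓
  (2) {S, N, P}: 1 true — exactly one ✓
  (3) {P, N, G, S}: 1 true — exactly one ✓
  (4) {P, N, S}: 1 true — at most one ✓
  (5) G=F ⇒ P: vacuous ✓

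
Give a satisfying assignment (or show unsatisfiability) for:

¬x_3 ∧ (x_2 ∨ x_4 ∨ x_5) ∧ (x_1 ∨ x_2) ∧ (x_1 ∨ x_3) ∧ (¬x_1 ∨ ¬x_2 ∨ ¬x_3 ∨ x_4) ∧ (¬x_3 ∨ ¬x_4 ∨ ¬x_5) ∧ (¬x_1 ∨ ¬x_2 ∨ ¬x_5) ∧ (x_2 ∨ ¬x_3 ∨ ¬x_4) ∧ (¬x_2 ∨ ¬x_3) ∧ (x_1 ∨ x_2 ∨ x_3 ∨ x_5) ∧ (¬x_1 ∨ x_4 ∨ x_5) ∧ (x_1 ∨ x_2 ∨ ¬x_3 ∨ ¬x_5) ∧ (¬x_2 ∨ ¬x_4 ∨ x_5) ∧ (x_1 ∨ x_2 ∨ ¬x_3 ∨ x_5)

Unit clause (¬x_3) forces x_3 = False.
In (x_1 ∨ x_3) only x_1 is left, so x_1 = True.
Try x_2 = True:
  (¬x_1 ∨ ¬x_2 ∨ ¬x_5) forces x_5 = False.
  (¬x_1 ∨ x_4 ∨ x_5) forces x_4 = True.
  clause (¬x_2 ∨ ¬x_4 ∨ x_5) is falsified — backtrack.
So x_2 = False.
Set x_4 = True.
Set x_5 = False.
All clauses satisfied.

x_1: True; x_2: False; x_3: False; x_4: True; x_5: False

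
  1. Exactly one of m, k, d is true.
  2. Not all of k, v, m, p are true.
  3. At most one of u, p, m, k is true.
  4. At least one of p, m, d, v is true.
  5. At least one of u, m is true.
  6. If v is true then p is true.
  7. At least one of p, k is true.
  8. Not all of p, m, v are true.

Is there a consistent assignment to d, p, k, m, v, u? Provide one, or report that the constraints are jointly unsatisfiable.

Unsatisfiable

Case p = True:
  (3) with p=T forces u = False.
  (3) with p=T forces m = False.
  Constraint (5) is violated (u=F, m=F) — contradiction.
Case p = False:
  (6) with p=F forces v = False.
  (7) with p=F forces k = True.
  (1) with k=T forces m = False.
  (1) with k=T forces d = False.
  Constraint (4) is violated (p=F, m=F, d=F, v=F) — contradiction.
Both cases fail — unsatisfiable.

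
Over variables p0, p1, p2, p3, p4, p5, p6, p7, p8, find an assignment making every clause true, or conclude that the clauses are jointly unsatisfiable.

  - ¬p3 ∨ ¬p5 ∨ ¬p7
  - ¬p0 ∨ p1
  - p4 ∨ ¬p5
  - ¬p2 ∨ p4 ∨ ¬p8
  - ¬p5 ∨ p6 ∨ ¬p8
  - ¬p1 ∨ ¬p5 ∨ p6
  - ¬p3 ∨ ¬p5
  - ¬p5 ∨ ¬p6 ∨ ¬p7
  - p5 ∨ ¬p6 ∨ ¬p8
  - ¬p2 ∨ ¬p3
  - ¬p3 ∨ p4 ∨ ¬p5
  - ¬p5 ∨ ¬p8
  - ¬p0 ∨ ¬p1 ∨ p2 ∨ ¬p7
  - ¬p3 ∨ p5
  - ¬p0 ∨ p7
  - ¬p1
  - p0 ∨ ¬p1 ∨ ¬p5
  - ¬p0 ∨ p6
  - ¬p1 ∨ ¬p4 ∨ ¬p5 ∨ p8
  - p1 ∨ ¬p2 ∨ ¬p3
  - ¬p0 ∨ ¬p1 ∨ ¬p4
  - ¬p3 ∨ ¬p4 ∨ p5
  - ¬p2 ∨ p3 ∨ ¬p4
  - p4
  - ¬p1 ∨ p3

p0 = False; p1 = False; p2 = False; p3 = False; p4 = True; p5 = False; p6 = False; p7 = False; p8 = True

Unit clause (¬p1) forces p1 = False.
Unit clause (p4) forces p4 = True.
In (¬p0 ∨ p1) only ¬p0 is left, so p0 = False.
Try p2 = True:
  (¬p2 ∨ ¬p3) forces p3 = False.
  clause (¬p2 ∨ p3 ∨ ¬p4) is falsified — backtrack.
So p2 = False.
Try p3 = True:
  (¬p3 ∨ ¬p5) forces p5 = False.
  clause (¬p3 ∨ p5) is falsified — backtrack.
So p3 = False.
Set p5 = False.
Set p6 = False.
Set p7 = False.
Set p8 = True.
All clauses satisfied.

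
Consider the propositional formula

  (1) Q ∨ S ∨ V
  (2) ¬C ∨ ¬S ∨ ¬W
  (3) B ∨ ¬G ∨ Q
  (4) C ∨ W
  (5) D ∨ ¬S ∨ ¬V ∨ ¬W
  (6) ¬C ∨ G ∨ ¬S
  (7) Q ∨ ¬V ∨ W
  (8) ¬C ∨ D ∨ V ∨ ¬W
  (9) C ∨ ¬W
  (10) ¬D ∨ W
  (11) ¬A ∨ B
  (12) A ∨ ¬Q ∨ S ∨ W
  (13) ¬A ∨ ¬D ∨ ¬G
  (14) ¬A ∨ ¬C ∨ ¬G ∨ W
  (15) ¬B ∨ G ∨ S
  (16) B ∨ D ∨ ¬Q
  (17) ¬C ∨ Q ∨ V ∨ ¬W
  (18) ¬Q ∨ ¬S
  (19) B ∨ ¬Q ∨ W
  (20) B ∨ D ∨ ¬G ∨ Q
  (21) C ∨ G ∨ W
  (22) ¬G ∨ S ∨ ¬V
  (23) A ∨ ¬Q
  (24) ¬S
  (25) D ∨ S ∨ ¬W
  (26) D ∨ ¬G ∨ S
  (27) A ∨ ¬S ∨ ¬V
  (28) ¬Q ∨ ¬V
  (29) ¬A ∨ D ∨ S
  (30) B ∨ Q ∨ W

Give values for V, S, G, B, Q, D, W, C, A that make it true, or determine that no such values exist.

Unit clause (¬S) forces S = False.
Set V = True.
  then (¬G ∨ S ∨ ¬V) forces G = False.
  then (¬Q ∨ ¬V) forces Q = False.
  then (Q ∨ ¬V ∨ W) forces W = True.
  then (C ∨ ¬W) forces C = True.
  then (¬B ∨ G ∨ S) forces B = False.
  then (D ∨ S ∨ ¬W) forces D = True.
  then (¬A ∨ B) forces A = False.
All clauses satisfied.

V = True, S = False, G = False, B = False, Q = False, D = True, W = True, C = True, A = False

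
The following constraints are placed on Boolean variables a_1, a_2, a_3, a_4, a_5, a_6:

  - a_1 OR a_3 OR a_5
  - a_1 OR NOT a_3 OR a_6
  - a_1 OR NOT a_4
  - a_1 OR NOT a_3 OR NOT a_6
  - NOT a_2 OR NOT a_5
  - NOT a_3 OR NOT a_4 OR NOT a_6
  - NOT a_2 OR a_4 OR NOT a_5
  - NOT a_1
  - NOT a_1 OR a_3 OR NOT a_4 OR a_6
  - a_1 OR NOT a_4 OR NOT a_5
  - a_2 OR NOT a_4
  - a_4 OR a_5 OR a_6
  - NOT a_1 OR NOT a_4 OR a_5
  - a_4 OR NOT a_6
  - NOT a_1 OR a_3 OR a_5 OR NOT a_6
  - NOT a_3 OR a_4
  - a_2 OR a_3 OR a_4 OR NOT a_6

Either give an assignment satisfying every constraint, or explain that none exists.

Unit clause (NOT a_1) forces a_1 = False.
In (a_1 OR NOT a_4) only NOT a_4 is left, so a_4 = False.
In (a_4 OR NOT a_6) only NOT a_6 is left, so a_6 = False.
In (NOT a_3 OR a_4) only NOT a_3 is left, so a_3 = False.
In (a_1 OR a_3 OR a_5) only a_5 is left, so a_5 = True.
In (NOT a_2 OR NOT a_5) only NOT a_2 is left, so a_2 = False.
All clauses satisfied.

a_1=F, a_2=F, a_3=F, a_4=F, a_5=T, a_6=F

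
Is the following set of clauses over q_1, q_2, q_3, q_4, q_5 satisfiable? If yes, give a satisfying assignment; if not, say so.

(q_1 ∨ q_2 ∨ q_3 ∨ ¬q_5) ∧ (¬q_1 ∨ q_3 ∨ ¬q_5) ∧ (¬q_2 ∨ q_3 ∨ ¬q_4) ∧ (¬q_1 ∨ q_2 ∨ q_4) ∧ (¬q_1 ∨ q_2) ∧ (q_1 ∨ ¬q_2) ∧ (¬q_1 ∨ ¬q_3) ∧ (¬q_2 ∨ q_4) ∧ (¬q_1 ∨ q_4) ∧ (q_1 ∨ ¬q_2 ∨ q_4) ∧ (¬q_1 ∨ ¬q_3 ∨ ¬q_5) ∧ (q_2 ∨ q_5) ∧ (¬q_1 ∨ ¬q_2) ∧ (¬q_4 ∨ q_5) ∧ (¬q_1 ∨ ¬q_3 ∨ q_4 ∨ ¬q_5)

q_1 = False; q_2 = False; q_3 = True; q_4 = True; q_5 = True

Set q_1 = False.
  then (q_1 ∨ ¬q_2) forces q_2 = False.
  then (q_2 ∨ q_5) forces q_5 = True.
  then (q_1 ∨ q_2 ∨ q_3 ∨ ¬q_5) forces q_3 = True.
Set q_4 = True.
All clauses satisfied.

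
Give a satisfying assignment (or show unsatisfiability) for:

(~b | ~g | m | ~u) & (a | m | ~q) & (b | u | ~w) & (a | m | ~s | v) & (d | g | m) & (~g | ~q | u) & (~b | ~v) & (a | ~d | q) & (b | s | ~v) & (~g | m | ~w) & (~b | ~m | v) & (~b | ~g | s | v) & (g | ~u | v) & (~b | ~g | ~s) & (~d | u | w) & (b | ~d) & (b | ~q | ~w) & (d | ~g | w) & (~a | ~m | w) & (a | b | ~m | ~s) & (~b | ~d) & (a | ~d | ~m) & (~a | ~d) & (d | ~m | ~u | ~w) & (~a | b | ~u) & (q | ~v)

Set b = False.
  then (b | ~d) forces d = False.
Try a = True:
  (~a | b | ~u) forces u = False.
  (b | u | ~w) forces w = False.
  (d | ~g | w) forces g = False.
  (d | g | m) forces m = True.
  clause (~a | ~m | w) is falsified — backtrack.
So a = False.
Set s = False.
  then (b | s | ~v) forces v = False.
Try w = True:
  (b | u | ~w) forces u = True.
  (g | ~u | v) forces g = True.
  (~g | m | ~w) forces m = True.
  clause (d | ~m | ~u | ~w) is falsified — backtrack.
So w = False.
  then (d | ~g | w) forces g = False.
  then (d | g | m) forces m = True.
  then (g | ~u | v) forces u = False.
Set q = True.
All clauses satisfied.

b=F, a=F, s=F, d=F, w=F, q=T, v=F, g=F, u=F, m=T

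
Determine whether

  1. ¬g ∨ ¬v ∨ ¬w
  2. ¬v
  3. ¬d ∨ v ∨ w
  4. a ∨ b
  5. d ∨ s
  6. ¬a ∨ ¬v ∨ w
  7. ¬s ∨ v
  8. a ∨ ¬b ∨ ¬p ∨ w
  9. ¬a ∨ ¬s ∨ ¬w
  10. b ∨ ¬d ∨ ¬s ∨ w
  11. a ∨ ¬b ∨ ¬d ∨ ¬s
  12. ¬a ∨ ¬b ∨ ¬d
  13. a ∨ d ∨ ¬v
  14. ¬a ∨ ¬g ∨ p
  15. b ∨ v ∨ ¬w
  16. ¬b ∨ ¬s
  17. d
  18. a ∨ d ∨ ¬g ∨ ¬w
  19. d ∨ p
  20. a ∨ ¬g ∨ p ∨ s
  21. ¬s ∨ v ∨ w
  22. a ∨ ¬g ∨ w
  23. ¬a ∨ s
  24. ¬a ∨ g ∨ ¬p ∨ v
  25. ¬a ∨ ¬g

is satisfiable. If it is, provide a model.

Unit clause (¬v) forces v = False.
In (¬s ∨ v) only ¬s is left, so s = False.
Unit clause (d) forces d = True.
In (¬a ∨ s) only ¬a is left, so a = False.
In (¬d ∨ v ∨ w) only w is left, so w = True.
In (a ∨ b) only b is left, so b = True.
Set g = False.
Set p = True.
All clauses satisfied.

v=F, g=F, s=F, b=T, a=F, d=T, p=T, w=T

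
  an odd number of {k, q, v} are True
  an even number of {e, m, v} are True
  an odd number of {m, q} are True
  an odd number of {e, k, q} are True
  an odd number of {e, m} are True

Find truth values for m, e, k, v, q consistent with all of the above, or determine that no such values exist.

m=F, e=T, k=T, v=T, q=T

{k, q, v}: 3 true → odd ✓
{e, m, v}: 2 true → even ✓
{m, q}: 1 true → odd ✓
{e, k, q}: 3 true → odd ✓
{e, m}: 1 true → odd ✓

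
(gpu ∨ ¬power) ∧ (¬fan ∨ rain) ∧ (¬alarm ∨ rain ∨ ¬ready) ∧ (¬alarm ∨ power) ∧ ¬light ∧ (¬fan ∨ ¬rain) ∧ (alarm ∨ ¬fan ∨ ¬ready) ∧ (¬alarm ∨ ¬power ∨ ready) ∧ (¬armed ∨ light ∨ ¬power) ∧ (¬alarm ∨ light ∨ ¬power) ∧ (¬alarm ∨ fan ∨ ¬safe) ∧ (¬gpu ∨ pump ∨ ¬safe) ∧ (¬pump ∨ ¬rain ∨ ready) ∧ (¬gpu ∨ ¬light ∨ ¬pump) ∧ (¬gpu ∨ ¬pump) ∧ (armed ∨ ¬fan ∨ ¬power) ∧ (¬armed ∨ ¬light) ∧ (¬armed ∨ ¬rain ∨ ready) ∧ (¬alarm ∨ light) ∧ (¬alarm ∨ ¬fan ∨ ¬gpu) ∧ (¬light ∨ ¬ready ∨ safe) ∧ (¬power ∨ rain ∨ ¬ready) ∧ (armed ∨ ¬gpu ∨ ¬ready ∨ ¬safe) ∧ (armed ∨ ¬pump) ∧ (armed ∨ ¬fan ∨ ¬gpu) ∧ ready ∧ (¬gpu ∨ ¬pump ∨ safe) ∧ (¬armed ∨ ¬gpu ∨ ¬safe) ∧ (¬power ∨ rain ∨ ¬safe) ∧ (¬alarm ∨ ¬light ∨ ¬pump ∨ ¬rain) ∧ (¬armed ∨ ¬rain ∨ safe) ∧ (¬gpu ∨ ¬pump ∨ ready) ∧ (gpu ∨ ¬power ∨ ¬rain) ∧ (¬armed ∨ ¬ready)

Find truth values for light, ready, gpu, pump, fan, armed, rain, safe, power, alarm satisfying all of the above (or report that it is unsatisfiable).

Unit clause (¬light) forces light = False.
In (¬alarm ∨ light) only ¬alarm is left, so alarm = False.
Unit clause (ready) forces ready = True.
In (¬armed ∨ ¬ready) only ¬armed is left, so armed = False.
In (alarm ∨ ¬fan ∨ ¬ready) only ¬fan is left, so fan = False.
In (armed ∨ ¬pump) only ¬pump is left, so pump = False.
Set gpu = False.
  then (gpu ∨ ¬power) forces power = False.
Set rain = False.
Set safe = True.
All clauses satisfied.

light: False, ready: True, gpu: False, pump: False, fan: False, armed: False, rain: False, safe: True, power: False, alarm: False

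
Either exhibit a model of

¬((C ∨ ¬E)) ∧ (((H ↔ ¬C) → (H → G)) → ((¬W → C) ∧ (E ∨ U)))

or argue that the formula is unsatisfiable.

G=F, H=F, E=T, U=T, C=F, W=T

  ¬((C ∨ ¬E)) = True
    C ∨ ¬E = False
      ¬E = False
  ((H ↔ ¬C) → (H → G)) → ((¬W → C) ∧ (E ∨ U)) = True
    (H ↔ ¬C) → (H → G) = True
      H ↔ ¬C = False
        ¬C = True
      H → G = True
    (¬W → C) ∧ (E ∨ U) = True
      ¬W → C = True
        ¬W = False
      E ∨ U = True
Both conjuncts True, so the formula holds.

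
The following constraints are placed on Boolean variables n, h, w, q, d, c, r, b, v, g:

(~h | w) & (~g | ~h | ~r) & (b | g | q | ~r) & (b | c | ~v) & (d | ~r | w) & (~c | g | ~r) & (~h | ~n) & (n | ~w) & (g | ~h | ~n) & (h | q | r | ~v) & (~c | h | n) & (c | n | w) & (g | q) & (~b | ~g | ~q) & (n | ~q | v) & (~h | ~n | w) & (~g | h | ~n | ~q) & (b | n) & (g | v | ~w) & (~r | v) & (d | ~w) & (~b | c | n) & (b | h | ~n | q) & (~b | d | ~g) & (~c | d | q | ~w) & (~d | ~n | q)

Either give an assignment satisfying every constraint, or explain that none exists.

n: True, h: False, w: True, q: True, d: True, c: True, r: False, b: False, v: True, g: False

Set n = True.
  then (~h | ~n) forces h = False.
Set w = True.
  then (d | ~w) forces d = True.
  then (~d | ~n | q) forces q = True.
  then (~g | h | ~n | ~q) forces g = False.
  then (g | v | ~w) forces v = True.
Set c = True.
  then (~c | g | ~r) forces r = False.
Set b = False.
All clauses satisfied.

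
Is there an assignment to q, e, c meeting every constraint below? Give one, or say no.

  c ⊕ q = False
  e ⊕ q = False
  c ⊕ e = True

Adding constraints 1, 2, 3 mod 2: every variable appears an even number of times on the left, so the left side is 0.
But the right sides sum to 1 (mod 2). 0 ≠ 1 — the system is inconsistent.

Unsatisfiable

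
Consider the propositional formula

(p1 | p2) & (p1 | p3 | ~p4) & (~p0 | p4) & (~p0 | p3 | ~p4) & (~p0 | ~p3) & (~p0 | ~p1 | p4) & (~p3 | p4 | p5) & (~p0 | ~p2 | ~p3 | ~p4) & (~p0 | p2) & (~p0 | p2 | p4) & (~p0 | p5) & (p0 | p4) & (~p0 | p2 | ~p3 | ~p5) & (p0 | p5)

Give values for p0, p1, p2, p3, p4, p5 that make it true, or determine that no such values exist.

Set p0 = False.
  then (p0 | p4) forces p4 = True.
  then (p0 | p5) forces p5 = True.
Set p1 = True.
Set p2 = True.
Set p3 = True.
All clauses satisfied.

p0 = False, p1 = True, p2 = True, p3 = True, p4 = True, p5 = True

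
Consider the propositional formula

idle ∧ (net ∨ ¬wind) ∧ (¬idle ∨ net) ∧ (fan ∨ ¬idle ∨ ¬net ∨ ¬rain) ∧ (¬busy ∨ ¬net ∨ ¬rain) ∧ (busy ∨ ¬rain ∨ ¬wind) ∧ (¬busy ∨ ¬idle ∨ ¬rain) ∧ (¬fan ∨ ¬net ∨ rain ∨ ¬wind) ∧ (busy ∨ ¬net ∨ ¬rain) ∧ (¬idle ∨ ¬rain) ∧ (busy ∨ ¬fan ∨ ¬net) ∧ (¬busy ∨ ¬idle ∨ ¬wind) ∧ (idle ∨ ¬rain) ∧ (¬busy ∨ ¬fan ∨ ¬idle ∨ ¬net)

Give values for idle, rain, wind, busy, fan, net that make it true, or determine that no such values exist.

Unit clause (idle) forces idle = True.
In (¬idle ∨ net) only net is left, so net = True.
In (¬idle ∨ ¬rain) only ¬rain is left, so rain = False.
Set wind = False.
Set busy = False.
  then (busy ∨ ¬fan ∨ ¬net) forces fan = False.
All clauses satisfied.

idle = True, rain = False, wind = False, busy = False, fan = False, net = True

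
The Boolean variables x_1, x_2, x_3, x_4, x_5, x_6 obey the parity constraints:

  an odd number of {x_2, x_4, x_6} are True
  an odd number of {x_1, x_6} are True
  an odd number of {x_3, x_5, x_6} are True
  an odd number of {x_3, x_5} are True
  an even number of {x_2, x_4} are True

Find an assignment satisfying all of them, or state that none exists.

Unsatisfiable

Adding constraints 1, 3, 4, 5 mod 2: every variable appears an even number of times on the left, so the left side is 0.
But the right sides sum to 1 (mod 2). 0 ≠ 1 — the system is inconsistent.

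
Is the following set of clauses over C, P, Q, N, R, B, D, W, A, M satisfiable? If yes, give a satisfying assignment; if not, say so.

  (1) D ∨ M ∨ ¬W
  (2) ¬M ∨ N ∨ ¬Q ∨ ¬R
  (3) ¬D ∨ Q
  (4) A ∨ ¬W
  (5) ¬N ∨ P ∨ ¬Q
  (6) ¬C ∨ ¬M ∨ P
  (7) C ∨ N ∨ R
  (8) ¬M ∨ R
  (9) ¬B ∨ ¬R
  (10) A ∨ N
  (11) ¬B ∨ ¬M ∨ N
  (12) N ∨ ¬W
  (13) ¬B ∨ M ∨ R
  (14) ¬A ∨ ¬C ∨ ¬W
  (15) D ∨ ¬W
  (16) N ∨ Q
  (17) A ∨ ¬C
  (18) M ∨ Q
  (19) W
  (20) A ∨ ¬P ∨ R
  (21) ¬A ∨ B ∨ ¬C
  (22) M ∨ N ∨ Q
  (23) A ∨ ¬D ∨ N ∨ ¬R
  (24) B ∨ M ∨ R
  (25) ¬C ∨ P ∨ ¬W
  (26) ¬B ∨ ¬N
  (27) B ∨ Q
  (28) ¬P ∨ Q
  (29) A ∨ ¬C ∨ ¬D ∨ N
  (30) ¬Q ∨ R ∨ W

C=F; P=T; Q=T; N=T; R=T; B=F; D=T; W=T; A=T; M=F

Unit clause (W) forces W = True.
In (A ∨ ¬W) only A is left, so A = True.
In (N ∨ ¬W) only N is left, so N = True.
In (¬A ∨ ¬C ∨ ¬W) only ¬C is left, so C = False.
In (D ∨ ¬W) only D is left, so D = True.
In (¬B ∨ ¬N) only ¬B is left, so B = False.
In (B ∨ Q) only Q is left, so Q = True.
In (¬N ∨ P ∨ ¬Q) only P is left, so P = True.
Try R = False:
  (¬M ∨ R) forces M = False.
  clause (B ∨ M ∨ R) is falsified — backtrack.
So R = True.
Set M = False.
All clauses satisfied.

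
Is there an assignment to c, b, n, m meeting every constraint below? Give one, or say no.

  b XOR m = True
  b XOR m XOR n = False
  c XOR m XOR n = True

c: True, b: False, n: True, m: True

b XOR m = F XOR T = True ✓
b XOR m XOR n = F XOR T XOR T = False ✓
c XOR m XOR n = T XOR T XOR T = True ✓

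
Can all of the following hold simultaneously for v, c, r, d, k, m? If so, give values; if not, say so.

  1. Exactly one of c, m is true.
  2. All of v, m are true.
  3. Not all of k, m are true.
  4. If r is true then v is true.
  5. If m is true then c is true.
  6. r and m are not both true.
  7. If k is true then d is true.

Case m = True:
  (1) with m=T forces c = False.
  Constraint (5) is violated (m=T, c=F) — contradiction.
Case m = False:
  Constraint (2) is violated (m=F) — contradiction.
Both cases fail — unsatisfiable.

The formula is unsatisfiable.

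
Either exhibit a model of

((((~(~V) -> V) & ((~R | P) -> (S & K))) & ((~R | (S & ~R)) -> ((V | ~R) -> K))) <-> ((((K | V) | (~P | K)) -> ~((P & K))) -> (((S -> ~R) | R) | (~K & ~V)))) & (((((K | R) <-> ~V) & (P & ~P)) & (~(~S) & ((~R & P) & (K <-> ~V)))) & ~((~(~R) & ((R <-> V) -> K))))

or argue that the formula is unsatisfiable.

Unsatisfiable — no assignment works.

Case P = True: the conjunct ~P is False.
Case P = False: the conjunct P is False.
Both cases fail — unsatisfiable.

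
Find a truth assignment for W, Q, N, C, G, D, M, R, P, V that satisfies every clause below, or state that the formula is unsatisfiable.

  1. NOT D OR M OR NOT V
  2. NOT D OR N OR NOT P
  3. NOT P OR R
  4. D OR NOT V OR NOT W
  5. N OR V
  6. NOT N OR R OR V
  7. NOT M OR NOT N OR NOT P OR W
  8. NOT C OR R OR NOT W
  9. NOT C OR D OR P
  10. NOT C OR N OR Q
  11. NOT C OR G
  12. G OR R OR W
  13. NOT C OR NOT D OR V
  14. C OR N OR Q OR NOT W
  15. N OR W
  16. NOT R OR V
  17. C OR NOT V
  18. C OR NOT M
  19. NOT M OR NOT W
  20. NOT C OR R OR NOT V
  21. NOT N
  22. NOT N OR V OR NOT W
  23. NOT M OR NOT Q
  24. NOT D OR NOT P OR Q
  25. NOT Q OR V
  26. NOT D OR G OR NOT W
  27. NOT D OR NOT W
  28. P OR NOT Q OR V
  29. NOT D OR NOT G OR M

Case N = True:
  Clause (NOT N) is falsified — contradiction.
Case N = False:
  (N OR V) forces V = True.
  (N OR W) forces W = True.
  (D OR NOT V OR NOT W) forces D = True.
  Clause (NOT D OR NOT W) is falsified — contradiction.
Both cases fail, so the formula is unsatisfiable.

UNSATISFIABLE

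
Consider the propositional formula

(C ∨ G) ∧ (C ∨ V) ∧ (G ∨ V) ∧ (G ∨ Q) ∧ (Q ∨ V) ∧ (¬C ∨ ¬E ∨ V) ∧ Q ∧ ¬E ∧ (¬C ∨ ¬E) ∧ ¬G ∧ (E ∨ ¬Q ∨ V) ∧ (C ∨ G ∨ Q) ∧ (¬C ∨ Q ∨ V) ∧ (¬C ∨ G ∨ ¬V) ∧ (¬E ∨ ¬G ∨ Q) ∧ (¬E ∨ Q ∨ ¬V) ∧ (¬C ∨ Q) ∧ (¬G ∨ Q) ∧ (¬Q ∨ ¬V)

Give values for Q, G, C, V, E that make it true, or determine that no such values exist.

Unsatisfiable

Case G = True:
  Clause (¬G) is falsified — contradiction.
Case G = False:
  (C ∨ G) forces C = True.
  (G ∨ V) forces V = True.
  Clause (¬C ∨ G ∨ ¬V) is falsified — contradiction.
Both cases fail, so the formula is unsatisfiable.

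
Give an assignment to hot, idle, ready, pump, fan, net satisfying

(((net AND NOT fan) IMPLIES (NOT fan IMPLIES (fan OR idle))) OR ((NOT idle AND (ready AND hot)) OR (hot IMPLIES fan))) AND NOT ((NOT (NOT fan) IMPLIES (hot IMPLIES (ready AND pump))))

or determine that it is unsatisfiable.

hot = True, idle = True, ready = False, pump = True, fan = True, net = False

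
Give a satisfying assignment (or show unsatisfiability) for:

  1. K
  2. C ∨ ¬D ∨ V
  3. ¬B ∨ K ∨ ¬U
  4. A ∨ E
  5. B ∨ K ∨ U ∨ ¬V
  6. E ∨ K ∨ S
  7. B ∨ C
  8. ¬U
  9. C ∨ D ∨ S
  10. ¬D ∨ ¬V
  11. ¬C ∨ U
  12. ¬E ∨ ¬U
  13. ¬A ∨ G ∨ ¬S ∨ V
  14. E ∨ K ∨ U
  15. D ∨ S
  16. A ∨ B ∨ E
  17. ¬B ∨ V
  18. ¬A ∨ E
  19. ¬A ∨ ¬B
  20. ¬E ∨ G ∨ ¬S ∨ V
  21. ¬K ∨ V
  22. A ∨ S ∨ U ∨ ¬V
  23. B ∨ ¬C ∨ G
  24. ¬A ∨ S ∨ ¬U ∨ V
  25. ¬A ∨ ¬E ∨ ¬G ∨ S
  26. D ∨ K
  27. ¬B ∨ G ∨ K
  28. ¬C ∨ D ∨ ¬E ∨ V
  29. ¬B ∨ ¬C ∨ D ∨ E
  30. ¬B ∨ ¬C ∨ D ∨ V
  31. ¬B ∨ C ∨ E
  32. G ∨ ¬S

B = True, S = True, E = True, A = False, D = False, C = False, K = True, G = True, U = False, V = True

Unit clause (K) forces K = True.
Unit clause (¬U) forces U = False.
In (¬C ∨ U) only ¬C is left, so C = False.
In (¬K ∨ V) only V is left, so V = True.
In (B ∨ C) only B is left, so B = True.
In (¬D ∨ ¬V) only ¬D is left, so D = False.
In (D ∨ S) only S is left, so S = True.
In (¬A ∨ ¬B) only ¬A is left, so A = False.
In (¬B ∨ C ∨ E) only E is left, so E = True.
In (G ∨ ¬S) only G is left, so G = True.
All clauses satisfied.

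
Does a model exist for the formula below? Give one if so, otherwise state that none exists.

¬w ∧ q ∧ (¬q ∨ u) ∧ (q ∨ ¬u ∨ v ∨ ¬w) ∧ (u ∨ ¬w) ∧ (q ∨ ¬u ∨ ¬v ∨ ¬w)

v = True, u = True, q = True, w = False

Unit clause (¬w) forces w = False.
Unit clause (q) forces q = True.
In (¬q ∨ u) only u is left, so u = True.
Set v = True.
Check each clause:
  (¬w): ¬w holds.
  (q): q holds.
  (¬q ∨ u): u holds.
  (q ∨ ¬u ∨ v ∨ ¬w): q holds.
  (u ∨ ¬w): u holds.
  (q ∨ ¬u ∨ ¬v ∨ ¬w): q holds.
All clauses satisfied.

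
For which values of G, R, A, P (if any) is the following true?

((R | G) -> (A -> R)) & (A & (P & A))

G=T, R=T, A=T, P=T

  (R | G) -> (A -> R) = True
    R | G = True
    A -> R = True
  A & (P & A) = True
    P & A = True
Both conjuncts True, so the formula holds.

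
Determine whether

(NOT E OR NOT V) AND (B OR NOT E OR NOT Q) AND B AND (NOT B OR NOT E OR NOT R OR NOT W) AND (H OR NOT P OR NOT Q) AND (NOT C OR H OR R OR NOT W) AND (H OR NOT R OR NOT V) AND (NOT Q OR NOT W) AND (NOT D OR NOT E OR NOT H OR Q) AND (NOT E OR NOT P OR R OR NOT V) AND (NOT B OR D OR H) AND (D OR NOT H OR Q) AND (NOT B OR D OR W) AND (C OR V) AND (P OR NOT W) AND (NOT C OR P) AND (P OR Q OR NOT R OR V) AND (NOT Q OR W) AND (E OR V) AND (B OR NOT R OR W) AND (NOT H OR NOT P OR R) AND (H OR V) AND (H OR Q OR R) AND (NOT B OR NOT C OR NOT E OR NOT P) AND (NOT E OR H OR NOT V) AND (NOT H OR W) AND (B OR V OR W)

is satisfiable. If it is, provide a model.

V=T, B=T, P=T, Q=F, R=T, C=F, D=T, W=T, E=F, H=T

Unit clause (B) forces B = True.
Try V = False:
  (C OR V) forces C = True.
  (NOT C OR P) forces P = True.
  (E OR V) forces E = True.
  clause (NOT B OR NOT C OR NOT E OR NOT P) is falsified — backtrack.
So V = True.
  then (NOT E OR NOT V) forces E = False.
Set P = True.
Set Q = False.
Set R = True.
  then (H OR NOT R OR NOT V) forces H = True.
  then (D OR NOT H OR Q) forces D = True.
  then (NOT H OR W) forces W = True.
Set C = False.
All clauses satisfied.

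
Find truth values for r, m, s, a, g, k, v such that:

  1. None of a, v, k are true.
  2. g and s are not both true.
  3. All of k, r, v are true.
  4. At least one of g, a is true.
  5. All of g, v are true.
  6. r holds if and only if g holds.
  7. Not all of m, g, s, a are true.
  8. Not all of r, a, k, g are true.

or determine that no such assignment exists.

Case k = True:
  Constraint (1) is violated (k=T) — contradiction.
Case k = False:
  Constraint (3) is violated (k=F) — contradiction.
Both cases fail — unsatisfiable.

The formula is unsatisfiable.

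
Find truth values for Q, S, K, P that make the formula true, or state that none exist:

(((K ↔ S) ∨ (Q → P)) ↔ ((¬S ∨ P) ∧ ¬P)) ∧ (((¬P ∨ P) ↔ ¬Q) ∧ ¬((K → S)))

Q = False, S = False, K = True, P = False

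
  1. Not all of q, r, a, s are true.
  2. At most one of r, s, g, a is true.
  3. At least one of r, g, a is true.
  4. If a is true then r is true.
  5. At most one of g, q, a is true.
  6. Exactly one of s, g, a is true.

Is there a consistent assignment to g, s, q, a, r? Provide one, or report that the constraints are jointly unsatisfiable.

g: True; s: False; q: False; a: False; r: False

  (1) {q, r, a, s}: 0/4 true — not all ✓
  (2) {r, s, g, a}: 1 true — at most one ✓
  (3) {r, g, a}: 1 true — at least one ✓
  (4) a=F ⇒ r: vacuous ✓
  (5) {g, q, a}: 1 true — at most one ✓
  (6) {s, g, a}: 1 true — exactly one ✓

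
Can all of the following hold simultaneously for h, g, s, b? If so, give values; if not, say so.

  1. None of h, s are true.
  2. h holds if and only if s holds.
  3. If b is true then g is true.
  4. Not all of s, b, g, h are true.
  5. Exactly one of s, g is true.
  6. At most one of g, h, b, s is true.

h = False, g = True, s = False, b = False

  (1) {h, s}: 0 true — none ✓
  (2) h=F, s=F — same ✓
  (3) b=F ⇒ g: vacuous ✓
  (4) {s, b, g, h}: 1/4 true — not all ✓
  (5) {s, g}: 1 true — exactly one ✓
  (6) {g, h, b, s}: 1 true — at most one ✓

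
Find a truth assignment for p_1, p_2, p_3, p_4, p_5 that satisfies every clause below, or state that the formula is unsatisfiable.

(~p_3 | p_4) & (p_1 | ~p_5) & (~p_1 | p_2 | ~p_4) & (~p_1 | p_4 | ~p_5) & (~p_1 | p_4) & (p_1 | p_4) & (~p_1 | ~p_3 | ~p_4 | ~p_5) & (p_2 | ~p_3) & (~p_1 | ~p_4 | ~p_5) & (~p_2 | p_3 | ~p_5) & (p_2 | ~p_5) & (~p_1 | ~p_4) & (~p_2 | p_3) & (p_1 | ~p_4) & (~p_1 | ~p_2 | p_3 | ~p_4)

UNSATISFIABLE

Case p_1 = True:
  (~p_1 | p_4) forces p_4 = True.
  Clause (~p_1 | ~p_4) is falsified — contradiction.
Case p_1 = False:
  (p_1 | ~p_5) forces p_5 = False.
  (p_1 | p_4) forces p_4 = True.
  Clause (p_1 | ~p_4) is falsified — contradiction.
Both cases fail, so the formula is unsatisfiable.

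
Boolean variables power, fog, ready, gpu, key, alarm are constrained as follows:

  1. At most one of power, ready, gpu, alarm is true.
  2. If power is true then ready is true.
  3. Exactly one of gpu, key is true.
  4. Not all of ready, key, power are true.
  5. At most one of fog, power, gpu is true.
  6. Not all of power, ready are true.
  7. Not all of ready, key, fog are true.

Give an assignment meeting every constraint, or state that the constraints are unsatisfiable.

power=F; fog=F; ready=F; gpu=F; key=T; alarm=F

  (1) {power, ready, gpu, alarm}: 0 true — at most one ✓
  (2) power=F ⇒ ready: vacuous ✓
  (3) {gpu, key}: 1 true — exactly one ✓
  (4) {ready, key, power}: 1/3 true — not all ✓
  (5) {fog, power, gpu}: 0 true — at most one ✓
  (6) {power, ready}: 0/2 true — not all ✓
  (7) {ready, key, fog}: 1/3 true — not all ✓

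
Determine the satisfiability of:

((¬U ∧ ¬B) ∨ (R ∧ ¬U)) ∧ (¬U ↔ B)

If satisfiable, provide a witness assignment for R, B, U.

R: True, B: True, U: False

  (¬U ∧ ¬B) ∨ (R ∧ ¬U) = True
    ¬U ∧ ¬B = False
      ¬U = True
      ¬B = False
    R ∧ ¬U = True
      ¬U = True
  ¬U ↔ B = True
    ¬U = True
Both conjuncts True, so the formula holds.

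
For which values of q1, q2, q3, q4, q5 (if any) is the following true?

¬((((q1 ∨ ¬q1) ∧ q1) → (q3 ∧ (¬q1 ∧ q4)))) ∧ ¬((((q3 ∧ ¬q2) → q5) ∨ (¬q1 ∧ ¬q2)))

q1 = True, q2 = False, q3 = True, q4 = False, q5 = False

  ¬((((q1 ∨ ¬q1) ∧ q1) → (q3 ∧ (¬q1 ∧ q4)))) = True
    ((q1 ∨ ¬q1) ∧ q1) → (q3 ∧ (¬q1 ∧ q4)) = False
      (q1 ∨ ¬q1) ∧ q1 = True
        q1 ∨ ¬q1 = True
          ¬q1 = False
      q3 ∧ (¬q1 ∧ q4) = False
        ¬q1 ∧ q4 = False
          ¬q1 = False
  ¬((((q3 ∧ ¬q2) → q5) ∨ (¬q1 ∧ ¬q2))) = True
    ((q3 ∧ ¬q2) → q5) ∨ (¬q1 ∧ ¬q2) = False
      (q3 ∧ ¬q2) → q5 = False
        q3 ∧ ¬q2 = True
          ¬q2 = True
      ¬q1 ∧ ¬q2 = False
        ¬q1 = False
        ¬q2 = True
Both conjuncts True, so the formula holds.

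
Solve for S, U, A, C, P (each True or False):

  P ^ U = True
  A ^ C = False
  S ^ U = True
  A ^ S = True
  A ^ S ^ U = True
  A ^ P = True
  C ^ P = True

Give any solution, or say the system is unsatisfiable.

S=T, U=F, A=F, C=F, P=T

P ^ U = T ^ F = True ✓
A ^ C = F ^ F = False ✓
S ^ U = T ^ F = True ✓
A ^ S = F ^ T = True ✓
A ^ S ^ U = F ^ T ^ F = True ✓
A ^ P = F ^ T = True ✓
C ^ P = F ^ T = True ✓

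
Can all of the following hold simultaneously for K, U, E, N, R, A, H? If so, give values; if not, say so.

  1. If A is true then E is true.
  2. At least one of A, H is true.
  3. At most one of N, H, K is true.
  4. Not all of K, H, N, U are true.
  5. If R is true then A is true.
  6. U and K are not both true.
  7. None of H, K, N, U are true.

K: False, U: False, E: True, N: False, R: False, A: True, H: False

  (1) A=T ⇒ E: T ✓
  (2) {A, H}: 1 true — at least one ✓
  (3) {N, H, K}: 0 true — at most one ✓
  (4) {K, H, N, U}: 0/4 true — not all ✓
  (5) R=F ⇒ A: vacuous ✓
  (6) U=F, K=F — not both ✓
  (7) {H, K, N, U}: 0 true — none ✓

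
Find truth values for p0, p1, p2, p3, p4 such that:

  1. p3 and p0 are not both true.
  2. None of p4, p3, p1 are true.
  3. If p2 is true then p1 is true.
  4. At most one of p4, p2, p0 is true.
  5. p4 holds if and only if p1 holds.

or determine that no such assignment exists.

p0: True, p1: False, p2: False, p3: False, p4: False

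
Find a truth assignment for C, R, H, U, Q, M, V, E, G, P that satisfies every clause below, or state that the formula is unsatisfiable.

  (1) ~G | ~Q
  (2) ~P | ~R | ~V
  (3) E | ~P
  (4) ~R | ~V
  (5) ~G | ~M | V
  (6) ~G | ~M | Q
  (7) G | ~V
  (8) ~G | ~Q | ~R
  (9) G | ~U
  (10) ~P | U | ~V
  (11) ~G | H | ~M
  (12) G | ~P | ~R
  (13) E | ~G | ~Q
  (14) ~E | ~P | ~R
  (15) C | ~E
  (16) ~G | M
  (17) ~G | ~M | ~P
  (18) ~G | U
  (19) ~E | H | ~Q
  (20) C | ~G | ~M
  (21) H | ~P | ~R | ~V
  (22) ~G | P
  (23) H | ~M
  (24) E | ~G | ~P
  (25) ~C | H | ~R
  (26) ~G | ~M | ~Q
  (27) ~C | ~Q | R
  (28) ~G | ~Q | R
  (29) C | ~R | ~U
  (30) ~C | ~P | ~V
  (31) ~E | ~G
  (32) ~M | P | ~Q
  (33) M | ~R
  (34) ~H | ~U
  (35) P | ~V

C = False; R = False; H = True; U = False; Q = True; M = False; V = False; E = False; G = False; P = False

Set C = False.
  then (C | ~E) forces E = False.
  then (E | ~P) forces P = False.
  then (~G | P) forces G = False.
  then (P | ~V) forces V = False.
  then (G | ~U) forces U = False.
Set R = False.
Set H = True.
Set Q = True.
  then (~M | P | ~Q) forces M = False.
All clauses satisfied.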